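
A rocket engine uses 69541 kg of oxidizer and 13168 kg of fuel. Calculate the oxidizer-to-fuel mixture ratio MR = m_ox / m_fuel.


MR = 69541 / 13168 = 5.28

5.28


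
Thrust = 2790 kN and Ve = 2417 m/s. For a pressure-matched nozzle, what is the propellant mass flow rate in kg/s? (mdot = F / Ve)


mdot = F / Ve = 2790000 / 2417 = 1154.3 kg/s

1154.3 kg/s


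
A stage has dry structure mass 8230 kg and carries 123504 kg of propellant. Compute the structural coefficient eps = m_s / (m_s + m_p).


eps = 8230 / (8230 + 123504) = 0.0625

0.0625


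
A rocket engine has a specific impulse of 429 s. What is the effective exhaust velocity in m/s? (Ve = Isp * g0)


Ve = Isp * g0 = 429 * 9.81 = 4208.5 m/s

4208.5 m/s


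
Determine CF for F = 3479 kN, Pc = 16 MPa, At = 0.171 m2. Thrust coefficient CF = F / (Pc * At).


CF = 3479000 / (16e6 * 0.171) = 1.27

1.27


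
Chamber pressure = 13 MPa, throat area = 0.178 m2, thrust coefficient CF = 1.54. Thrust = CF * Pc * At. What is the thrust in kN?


F = 1.54 * 13e6 * 0.178 = 3.5636e+06 N = 3563.6 kN

3563.6 kN


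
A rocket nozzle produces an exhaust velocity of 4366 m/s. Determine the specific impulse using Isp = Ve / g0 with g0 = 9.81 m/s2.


Isp = Ve / g0 = 4366 / 9.81 = 445.1 s

445.1 s


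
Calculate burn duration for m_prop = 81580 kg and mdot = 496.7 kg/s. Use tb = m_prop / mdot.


tb = 81580 / 496.7 = 164.2 s

164.2 s


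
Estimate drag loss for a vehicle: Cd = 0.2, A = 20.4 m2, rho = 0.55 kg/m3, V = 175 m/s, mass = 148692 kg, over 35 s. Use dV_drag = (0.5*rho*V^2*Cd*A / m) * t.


D = 0.5 * 0.55 * 175^2 * 0.2 * 20.4 = 34361.25 N
a = 34361.25 / 148692 = 0.2311 m/s2
dV = 0.2311 * 35 = 8.1 m/s

8.1 m/s


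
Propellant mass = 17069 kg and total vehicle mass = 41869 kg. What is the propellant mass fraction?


PMF = 17069 / 41869 = 0.408

0.408


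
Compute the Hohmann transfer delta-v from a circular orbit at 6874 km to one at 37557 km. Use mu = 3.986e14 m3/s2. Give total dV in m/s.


V1 = sqrt(mu/r1) = 7614.89 m/s
dV1 = V1*(sqrt(2*r2/(r1+r2)) - 1) = 2286.16 m/s
V2 = sqrt(mu/r2) = 3257.79 m/s
dV2 = V2*(1 - sqrt(2*r1/(r1+r2))) = 1445.62 m/s
Total dV = 3732 m/s

3732 m/s


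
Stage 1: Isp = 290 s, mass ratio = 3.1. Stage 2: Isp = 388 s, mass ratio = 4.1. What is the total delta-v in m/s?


dV1 = 290 * 9.81 * ln(3.1) = 3218.7 m/s
dV2 = 388 * 9.81 * ln(4.1) = 5370.6 m/s
Total dV = 3218.7 + 5370.6 = 8589.3 m/s ~ 8589 m/s

8589 m/s


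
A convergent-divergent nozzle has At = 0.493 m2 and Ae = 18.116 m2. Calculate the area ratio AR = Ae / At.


AR = 18.116 / 0.493 = 36.7

36.7


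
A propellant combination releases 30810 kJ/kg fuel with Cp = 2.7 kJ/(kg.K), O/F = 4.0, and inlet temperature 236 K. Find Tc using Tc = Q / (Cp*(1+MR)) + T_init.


Tc = 30810 / (2.7 * (1 + 4.0)) + 236 = 2518 K

2518 K


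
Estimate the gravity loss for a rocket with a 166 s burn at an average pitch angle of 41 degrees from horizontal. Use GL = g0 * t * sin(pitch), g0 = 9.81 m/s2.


GL = 9.81 * 166 * sin(41 deg) = 1068 m/s

1068 m/s


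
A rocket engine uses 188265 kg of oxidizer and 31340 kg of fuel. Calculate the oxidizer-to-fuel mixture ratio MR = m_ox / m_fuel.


MR = 188265 / 31340 = 6.01

6.01


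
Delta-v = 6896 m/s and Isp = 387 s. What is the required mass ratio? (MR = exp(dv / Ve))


Ve = 387 * 9.81 = 3796.47 m/s
MR = exp(6896 / 3796.47) = 6.15

6.15


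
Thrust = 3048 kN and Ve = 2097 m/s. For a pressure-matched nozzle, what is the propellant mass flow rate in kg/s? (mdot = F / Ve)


mdot = F / Ve = 3048000 / 2097 = 1453.5 kg/s

1453.5 kg/s


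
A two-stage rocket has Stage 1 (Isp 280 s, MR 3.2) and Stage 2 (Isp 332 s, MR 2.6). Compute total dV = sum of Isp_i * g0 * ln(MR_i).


dV1 = 280 * 9.81 * ln(3.2) = 3194.9 m/s
dV2 = 332 * 9.81 * ln(2.6) = 3112.0 m/s
Total dV = 3194.9 + 3112.0 = 6306.9 m/s ~ 6307 m/s

6307 m/s


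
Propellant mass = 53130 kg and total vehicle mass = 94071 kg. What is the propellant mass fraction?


PMF = 53130 / 94071 = 0.565

0.565


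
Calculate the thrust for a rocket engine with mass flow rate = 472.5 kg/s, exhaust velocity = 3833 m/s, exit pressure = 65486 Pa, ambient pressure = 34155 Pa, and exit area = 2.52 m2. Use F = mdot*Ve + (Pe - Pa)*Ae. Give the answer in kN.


F = 472.5 * 3833 + (65486 - 34155) * 2.52 = 1.8900e+06 N = 1890.0 kN

1890.0 kN


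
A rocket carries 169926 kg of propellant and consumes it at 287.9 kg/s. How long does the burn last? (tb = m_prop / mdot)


tb = 169926 / 287.9 = 590.2 s

590.2 s


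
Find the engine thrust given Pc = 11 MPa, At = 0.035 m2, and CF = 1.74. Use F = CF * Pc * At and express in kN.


F = 1.74 * 11e6 * 0.035 = 669900.0 N = 669.9 kN

669.9 kN


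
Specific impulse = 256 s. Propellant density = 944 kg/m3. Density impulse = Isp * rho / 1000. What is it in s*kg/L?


rho*Isp = 256 * 944 / 1000 = 242 s*kg/L

242 s*kg/L


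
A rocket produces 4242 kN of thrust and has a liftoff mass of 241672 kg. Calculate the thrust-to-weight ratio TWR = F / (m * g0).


TWR = 4242000 / (241672 * 9.81) = 1.79

1.79


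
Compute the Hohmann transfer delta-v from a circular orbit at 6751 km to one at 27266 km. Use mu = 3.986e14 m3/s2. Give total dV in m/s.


V1 = sqrt(mu/r1) = 7683.95 m/s
dV1 = V1*(sqrt(2*r2/(r1+r2)) - 1) = 2044.92 m/s
V2 = sqrt(mu/r2) = 3823.47 m/s
dV2 = V2*(1 - sqrt(2*r1/(r1+r2))) = 1414.63 m/s
Total dV = 3460 m/s

3460 m/s


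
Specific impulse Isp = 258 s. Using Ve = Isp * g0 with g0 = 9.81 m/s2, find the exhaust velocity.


Ve = Isp * g0 = 258 * 9.81 = 2531.0 m/s

2531.0 m/s


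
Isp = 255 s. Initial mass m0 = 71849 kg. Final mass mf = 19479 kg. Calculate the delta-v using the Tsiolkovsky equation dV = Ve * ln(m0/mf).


Ve = 255 * 9.81 = 2501.55 m/s
dV = 2501.55 * ln(71849/19479) = 3265 m/s

3265 m/s


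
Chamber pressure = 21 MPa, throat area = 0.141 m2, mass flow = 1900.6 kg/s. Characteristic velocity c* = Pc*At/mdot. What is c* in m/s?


c* = 21e6 * 0.141 / 1900.6 = 1558 m/s

1558 m/s


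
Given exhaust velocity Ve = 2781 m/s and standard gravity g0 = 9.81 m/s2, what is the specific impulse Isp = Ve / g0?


Isp = Ve / g0 = 2781 / 9.81 = 283.5 s

283.5 s


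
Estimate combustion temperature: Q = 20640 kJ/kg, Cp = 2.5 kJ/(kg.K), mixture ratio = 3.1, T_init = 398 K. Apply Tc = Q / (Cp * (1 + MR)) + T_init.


Tc = 20640 / (2.5 * (1 + 3.1)) + 398 = 2412 K

2412 K


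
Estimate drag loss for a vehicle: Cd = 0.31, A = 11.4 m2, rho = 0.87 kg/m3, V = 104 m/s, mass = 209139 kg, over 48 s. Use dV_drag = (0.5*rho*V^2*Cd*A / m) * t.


D = 0.5 * 0.87 * 104^2 * 0.31 * 11.4 = 16627.33 N
a = 16627.33 / 209139 = 0.0795 m/s2
dV = 0.0795 * 48 = 3.8 m/s

3.8 m/s


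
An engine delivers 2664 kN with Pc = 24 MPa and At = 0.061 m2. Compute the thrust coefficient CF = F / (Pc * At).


CF = 2664000 / (24e6 * 0.061) = 1.82

1.82


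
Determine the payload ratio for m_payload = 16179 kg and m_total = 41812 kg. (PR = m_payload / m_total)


PR = 16179 / 41812 = 0.3869

0.3869


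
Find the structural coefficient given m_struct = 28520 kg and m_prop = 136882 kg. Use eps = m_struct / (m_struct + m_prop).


eps = 28520 / (28520 + 136882) = 0.1724

0.1724


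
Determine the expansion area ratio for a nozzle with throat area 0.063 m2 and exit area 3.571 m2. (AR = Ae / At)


AR = 3.571 / 0.063 = 56.7

56.7


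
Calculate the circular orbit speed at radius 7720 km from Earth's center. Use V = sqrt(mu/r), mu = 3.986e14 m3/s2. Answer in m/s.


V = sqrt(3.986e14 / 7720000) = 7186 m/s

7186 m/s


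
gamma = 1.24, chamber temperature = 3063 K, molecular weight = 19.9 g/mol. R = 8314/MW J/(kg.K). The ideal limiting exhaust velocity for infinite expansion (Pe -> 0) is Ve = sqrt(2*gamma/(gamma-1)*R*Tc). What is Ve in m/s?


R = 8314 / 19.9 = 417.79 J/(kg.K)
Ve = sqrt(2 * 1.24 / (1.24 - 1) * 417.79 * 3063) = 3636 m/s

3636 m/s


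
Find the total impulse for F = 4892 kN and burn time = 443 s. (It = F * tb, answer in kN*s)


It = 4892 * 443 = 2167156 kN*s

2167156 kN*s


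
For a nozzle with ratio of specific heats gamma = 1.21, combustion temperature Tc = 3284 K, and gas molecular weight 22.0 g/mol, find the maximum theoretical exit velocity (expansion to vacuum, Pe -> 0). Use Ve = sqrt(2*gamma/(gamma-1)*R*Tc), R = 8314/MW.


R = 8314 / 22.0 = 377.91 J/(kg.K)
Ve = sqrt(2 * 1.21 / (1.21 - 1) * 377.91 * 3284) = 3782 m/s

3782 m/s


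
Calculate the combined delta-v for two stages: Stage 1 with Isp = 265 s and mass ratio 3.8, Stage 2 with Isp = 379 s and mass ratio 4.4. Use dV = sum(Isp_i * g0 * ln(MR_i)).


dV1 = 265 * 9.81 * ln(3.8) = 3470.5 m/s
dV2 = 379 * 9.81 * ln(4.4) = 5508.6 m/s
Total dV = 3470.5 + 5508.6 = 8979.1 m/s ~ 8979 m/s

8979 m/s


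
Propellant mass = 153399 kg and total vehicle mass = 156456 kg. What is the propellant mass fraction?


PMF = 153399 / 156456 = 0.98

0.98


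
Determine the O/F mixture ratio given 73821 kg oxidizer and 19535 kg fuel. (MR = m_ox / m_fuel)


MR = 73821 / 19535 = 3.78

3.78


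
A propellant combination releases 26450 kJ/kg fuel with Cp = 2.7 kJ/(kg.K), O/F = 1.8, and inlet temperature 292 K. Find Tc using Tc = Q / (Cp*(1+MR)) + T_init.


Tc = 26450 / (2.7 * (1 + 1.8)) + 292 = 3791 K

3791 K


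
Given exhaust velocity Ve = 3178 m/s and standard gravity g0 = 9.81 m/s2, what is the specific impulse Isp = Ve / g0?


Isp = Ve / g0 = 3178 / 9.81 = 324.0 s

324.0 s


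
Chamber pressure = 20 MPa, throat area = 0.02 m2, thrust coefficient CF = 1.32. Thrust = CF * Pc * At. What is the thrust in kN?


F = 1.32 * 20e6 * 0.02 = 528000.0 N = 528.0 kN

528.0 kN


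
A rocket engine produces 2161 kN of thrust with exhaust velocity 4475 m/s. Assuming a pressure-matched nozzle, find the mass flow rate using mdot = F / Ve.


mdot = F / Ve = 2161000 / 4475 = 482.9 kg/s

482.9 kg/s


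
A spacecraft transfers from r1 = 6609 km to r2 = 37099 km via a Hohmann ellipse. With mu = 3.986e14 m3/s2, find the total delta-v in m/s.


V1 = sqrt(mu/r1) = 7766.06 m/s
dV1 = V1*(sqrt(2*r2/(r1+r2)) - 1) = 2352.45 m/s
V2 = sqrt(mu/r2) = 3277.84 m/s
dV2 = V2*(1 - sqrt(2*r1/(r1+r2))) = 1475.28 m/s
Total dV = 3828 m/s

3828 m/s


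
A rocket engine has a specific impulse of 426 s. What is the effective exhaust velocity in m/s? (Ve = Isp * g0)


Ve = Isp * g0 = 426 * 9.81 = 4179.1 m/s

4179.1 m/s


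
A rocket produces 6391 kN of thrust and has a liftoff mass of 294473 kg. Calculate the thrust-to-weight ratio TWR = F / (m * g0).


TWR = 6391000 / (294473 * 9.81) = 2.21

2.21


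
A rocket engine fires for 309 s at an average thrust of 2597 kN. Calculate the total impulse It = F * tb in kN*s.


It = 2597 * 309 = 802473 kN*s

802473 kN*s


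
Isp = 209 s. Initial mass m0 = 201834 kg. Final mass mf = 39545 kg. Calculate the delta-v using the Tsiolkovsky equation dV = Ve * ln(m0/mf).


Ve = 209 * 9.81 = 2050.29 m/s
dV = 2050.29 * ln(201834/39545) = 3342 m/s

3342 m/s


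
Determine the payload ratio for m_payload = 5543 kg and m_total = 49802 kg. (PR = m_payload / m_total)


PR = 5543 / 49802 = 0.1113

0.1113


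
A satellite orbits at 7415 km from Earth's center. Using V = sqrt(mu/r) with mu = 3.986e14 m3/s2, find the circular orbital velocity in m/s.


V = sqrt(3.986e14 / 7415000) = 7332 m/s

7332 m/s


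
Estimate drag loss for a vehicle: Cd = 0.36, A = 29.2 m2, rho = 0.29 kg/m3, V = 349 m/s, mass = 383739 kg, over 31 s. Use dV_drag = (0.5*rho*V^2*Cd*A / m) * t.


D = 0.5 * 0.29 * 349^2 * 0.36 * 29.2 = 185653.96 N
a = 185653.96 / 383739 = 0.4838 m/s2
dV = 0.4838 * 31 = 15.0 m/s

15.0 m/s


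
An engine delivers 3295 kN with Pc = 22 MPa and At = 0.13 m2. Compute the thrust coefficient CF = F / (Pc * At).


CF = 3295000 / (22e6 * 0.13) = 1.15

1.15


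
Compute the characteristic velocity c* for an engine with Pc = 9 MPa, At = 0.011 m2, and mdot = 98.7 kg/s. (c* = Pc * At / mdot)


c* = 9e6 * 0.011 / 98.7 = 1003 m/s

1003 m/s


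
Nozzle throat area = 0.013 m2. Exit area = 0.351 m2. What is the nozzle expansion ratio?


AR = 0.351 / 0.013 = 27.0

27.0


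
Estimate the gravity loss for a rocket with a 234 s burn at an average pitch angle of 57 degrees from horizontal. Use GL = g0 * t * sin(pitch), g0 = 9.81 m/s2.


GL = 9.81 * 234 * sin(57 deg) = 1925 m/s

1925 m/s


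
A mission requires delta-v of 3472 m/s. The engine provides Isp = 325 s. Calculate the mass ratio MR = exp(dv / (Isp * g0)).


Ve = 325 * 9.81 = 3188.25 m/s
MR = exp(3472 / 3188.25) = 2.971

2.971


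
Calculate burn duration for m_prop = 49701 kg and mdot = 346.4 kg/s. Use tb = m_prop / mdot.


tb = 49701 / 346.4 = 143.5 s

143.5 s


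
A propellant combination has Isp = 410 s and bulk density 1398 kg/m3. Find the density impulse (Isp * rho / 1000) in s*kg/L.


rho*Isp = 410 * 1398 / 1000 = 573 s*kg/L

573 s*kg/L


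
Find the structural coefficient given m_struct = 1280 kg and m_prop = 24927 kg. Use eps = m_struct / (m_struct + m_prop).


eps = 1280 / (1280 + 24927) = 0.0488

0.0488


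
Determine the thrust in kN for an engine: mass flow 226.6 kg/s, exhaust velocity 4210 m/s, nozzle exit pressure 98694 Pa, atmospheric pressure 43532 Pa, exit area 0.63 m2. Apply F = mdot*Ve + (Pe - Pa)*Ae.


F = 226.6 * 4210 + (98694 - 43532) * 0.63 = 988738.0 N = 988.7 kN

988.7 kN


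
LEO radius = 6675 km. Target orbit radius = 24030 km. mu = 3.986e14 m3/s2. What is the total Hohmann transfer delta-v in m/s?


V1 = sqrt(mu/r1) = 7727.57 m/s
dV1 = V1*(sqrt(2*r2/(r1+r2)) - 1) = 1940.29 m/s
V2 = sqrt(mu/r2) = 4072.79 m/s
dV2 = V2*(1 - sqrt(2*r1/(r1+r2))) = 1387.27 m/s
Total dV = 3328 m/s

3328 m/s


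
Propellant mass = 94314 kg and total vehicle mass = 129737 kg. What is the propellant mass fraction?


PMF = 94314 / 129737 = 0.727

0.727


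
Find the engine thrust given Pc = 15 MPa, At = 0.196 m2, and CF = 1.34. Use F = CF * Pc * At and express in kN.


F = 1.34 * 15e6 * 0.196 = 3.9396e+06 N = 3939.6 kN

3939.6 kN


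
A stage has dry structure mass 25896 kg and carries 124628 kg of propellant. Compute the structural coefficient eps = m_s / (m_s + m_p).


eps = 25896 / (25896 + 124628) = 0.172

0.172


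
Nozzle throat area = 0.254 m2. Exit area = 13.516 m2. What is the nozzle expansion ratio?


AR = 13.516 / 0.254 = 53.2

53.2


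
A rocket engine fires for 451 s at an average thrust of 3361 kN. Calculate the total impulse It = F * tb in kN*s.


It = 3361 * 451 = 1515811 kN*s

1515811 kN*s


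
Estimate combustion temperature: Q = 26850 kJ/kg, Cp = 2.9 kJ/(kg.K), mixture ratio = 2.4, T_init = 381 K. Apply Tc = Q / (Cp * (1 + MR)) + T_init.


Tc = 26850 / (2.9 * (1 + 2.4)) + 381 = 3104 K

3104 K


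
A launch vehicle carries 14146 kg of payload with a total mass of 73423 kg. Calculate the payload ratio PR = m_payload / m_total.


PR = 14146 / 73423 = 0.1927

0.1927


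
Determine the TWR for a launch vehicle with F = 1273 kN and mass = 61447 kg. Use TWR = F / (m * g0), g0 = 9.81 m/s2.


TWR = 1273000 / (61447 * 9.81) = 2.11

2.11


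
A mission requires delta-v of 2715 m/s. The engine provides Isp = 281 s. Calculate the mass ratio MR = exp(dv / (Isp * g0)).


Ve = 281 * 9.81 = 2756.61 m/s
MR = exp(2715 / 2756.61) = 2.678

2.678


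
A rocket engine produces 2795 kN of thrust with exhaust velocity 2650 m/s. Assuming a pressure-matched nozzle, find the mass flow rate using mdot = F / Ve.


mdot = F / Ve = 2795000 / 2650 = 1054.7 kg/s

1054.7 kg/s


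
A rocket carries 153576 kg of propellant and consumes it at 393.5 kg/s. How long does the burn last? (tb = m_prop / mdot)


tb = 153576 / 393.5 = 390.3 s

390.3 s


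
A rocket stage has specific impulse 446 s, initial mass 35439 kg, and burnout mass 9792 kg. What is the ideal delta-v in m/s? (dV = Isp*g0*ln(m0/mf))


Ve = 446 * 9.81 = 4375.26 m/s
dV = 4375.26 * ln(35439/9792) = 5628 m/s

5628 m/s


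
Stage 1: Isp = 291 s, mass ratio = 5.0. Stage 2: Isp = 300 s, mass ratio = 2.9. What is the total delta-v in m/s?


dV1 = 291 * 9.81 * ln(5.0) = 4594.5 m/s
dV2 = 300 * 9.81 * ln(2.9) = 3133.4 m/s
Total dV = 4594.5 + 3133.4 = 7727.9 m/s ~ 7728 m/s

7728 m/s


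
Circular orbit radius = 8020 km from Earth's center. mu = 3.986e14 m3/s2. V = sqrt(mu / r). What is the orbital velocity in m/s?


V = sqrt(3.986e14 / 8020000) = 7050 m/s

7050 m/s


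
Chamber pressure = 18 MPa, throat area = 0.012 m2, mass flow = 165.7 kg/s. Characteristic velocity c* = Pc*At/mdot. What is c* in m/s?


c* = 18e6 * 0.012 / 165.7 = 1304 m/s

1304 m/s


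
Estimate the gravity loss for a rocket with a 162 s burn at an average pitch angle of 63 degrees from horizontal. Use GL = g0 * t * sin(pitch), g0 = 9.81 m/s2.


GL = 9.81 * 162 * sin(63 deg) = 1416 m/s

1416 m/s


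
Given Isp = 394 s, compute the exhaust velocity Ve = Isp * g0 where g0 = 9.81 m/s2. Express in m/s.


Ve = Isp * g0 = 394 * 9.81 = 3865.1 m/s

3865.1 m/s


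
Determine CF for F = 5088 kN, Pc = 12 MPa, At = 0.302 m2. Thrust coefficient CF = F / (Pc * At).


CF = 5088000 / (12e6 * 0.302) = 1.4

1.4


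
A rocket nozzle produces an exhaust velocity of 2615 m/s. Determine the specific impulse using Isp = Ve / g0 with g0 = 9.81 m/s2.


Isp = Ve / g0 = 2615 / 9.81 = 266.6 s

266.6 s


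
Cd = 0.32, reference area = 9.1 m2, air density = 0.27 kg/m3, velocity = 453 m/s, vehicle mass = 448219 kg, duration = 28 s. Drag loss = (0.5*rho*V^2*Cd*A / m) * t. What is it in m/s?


D = 0.5 * 0.27 * 453^2 * 0.32 * 9.1 = 80671.76 N
a = 80671.76 / 448219 = 0.18 m/s2
dV = 0.18 * 28 = 5.0 m/s

5.0 m/s


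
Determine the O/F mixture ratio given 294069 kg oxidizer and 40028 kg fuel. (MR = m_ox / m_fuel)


MR = 294069 / 40028 = 7.35

7.35


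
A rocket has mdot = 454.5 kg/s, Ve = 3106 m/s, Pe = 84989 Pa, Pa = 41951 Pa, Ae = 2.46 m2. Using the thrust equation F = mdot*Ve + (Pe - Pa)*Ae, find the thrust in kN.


F = 454.5 * 3106 + (84989 - 41951) * 2.46 = 1.5176e+06 N = 1517.5 kN

1517.5 kN


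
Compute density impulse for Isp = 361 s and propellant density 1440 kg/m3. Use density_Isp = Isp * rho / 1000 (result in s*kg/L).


rho*Isp = 361 * 1440 / 1000 = 520 s*kg/L

520 s*kg/L


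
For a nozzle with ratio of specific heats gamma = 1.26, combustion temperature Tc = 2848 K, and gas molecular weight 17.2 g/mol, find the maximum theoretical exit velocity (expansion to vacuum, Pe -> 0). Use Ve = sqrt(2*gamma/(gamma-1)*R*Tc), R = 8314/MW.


R = 8314 / 17.2 = 483.37 J/(kg.K)
Ve = sqrt(2 * 1.26 / (1.26 - 1) * 483.37 * 2848) = 3653 m/s

3653 m/s


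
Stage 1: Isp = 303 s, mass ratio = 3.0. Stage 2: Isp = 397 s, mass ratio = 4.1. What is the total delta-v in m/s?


dV1 = 303 * 9.81 * ln(3.0) = 3265.5 m/s
dV2 = 397 * 9.81 * ln(4.1) = 5495.2 m/s
Total dV = 3265.5 + 5495.2 = 8760.7 m/s ~ 8761 m/s

8761 m/s


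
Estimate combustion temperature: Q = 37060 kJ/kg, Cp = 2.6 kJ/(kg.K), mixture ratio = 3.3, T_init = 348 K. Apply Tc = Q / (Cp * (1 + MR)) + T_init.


Tc = 37060 / (2.6 * (1 + 3.3)) + 348 = 3663 K

3663 K


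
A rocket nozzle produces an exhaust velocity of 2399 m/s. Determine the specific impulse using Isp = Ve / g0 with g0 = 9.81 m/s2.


Isp = Ve / g0 = 2399 / 9.81 = 244.5 s

244.5 s


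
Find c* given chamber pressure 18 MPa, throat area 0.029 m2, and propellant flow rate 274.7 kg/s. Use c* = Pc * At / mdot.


c* = 18e6 * 0.029 / 274.7 = 1900 m/s

1900 m/s


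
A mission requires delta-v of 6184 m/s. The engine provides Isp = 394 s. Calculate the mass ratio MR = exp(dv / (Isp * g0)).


Ve = 394 * 9.81 = 3865.14 m/s
MR = exp(6184 / 3865.14) = 4.953

4.953


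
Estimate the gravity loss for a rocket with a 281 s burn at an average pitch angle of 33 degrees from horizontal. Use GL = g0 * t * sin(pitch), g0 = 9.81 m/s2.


GL = 9.81 * 281 * sin(33 deg) = 1501 m/s

1501 m/s


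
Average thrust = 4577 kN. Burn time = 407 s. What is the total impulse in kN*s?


It = 4577 * 407 = 1862839 kN*s

1862839 kN*s


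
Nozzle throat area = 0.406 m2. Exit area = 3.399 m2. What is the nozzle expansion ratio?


AR = 3.399 / 0.406 = 8.4

8.4


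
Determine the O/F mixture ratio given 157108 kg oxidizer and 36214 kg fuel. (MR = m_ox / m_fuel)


MR = 157108 / 36214 = 4.34

4.34


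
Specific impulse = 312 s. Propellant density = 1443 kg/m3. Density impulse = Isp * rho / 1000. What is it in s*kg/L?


rho*Isp = 312 * 1443 / 1000 = 450 s*kg/L

450 s*kg/L


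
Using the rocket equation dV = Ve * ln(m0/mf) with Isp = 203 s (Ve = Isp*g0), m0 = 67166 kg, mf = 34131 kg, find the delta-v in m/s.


Ve = 203 * 9.81 = 1991.43 m/s
dV = 1991.43 * ln(67166/34131) = 1348 m/s

1348 m/s


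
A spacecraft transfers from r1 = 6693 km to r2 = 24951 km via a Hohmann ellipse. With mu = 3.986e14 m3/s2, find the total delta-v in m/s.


V1 = sqrt(mu/r1) = 7717.17 m/s
dV1 = V1*(sqrt(2*r2/(r1+r2)) - 1) = 1973.89 m/s
V2 = sqrt(mu/r2) = 3996.91 m/s
dV2 = V2*(1 - sqrt(2*r1/(r1+r2))) = 1397.33 m/s
Total dV = 3371 m/s

3371 m/s


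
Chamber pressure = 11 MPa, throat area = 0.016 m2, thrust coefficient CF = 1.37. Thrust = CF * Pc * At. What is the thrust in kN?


F = 1.37 * 11e6 * 0.016 = 241120.0 N = 241.1 kN

241.1 kN


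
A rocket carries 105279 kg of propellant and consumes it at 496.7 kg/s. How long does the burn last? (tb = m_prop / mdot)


tb = 105279 / 496.7 = 212.0 s

212.0 s


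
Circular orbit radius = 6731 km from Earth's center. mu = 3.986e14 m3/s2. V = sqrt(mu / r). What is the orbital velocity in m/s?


V = sqrt(3.986e14 / 6731000) = 7695 m/s

7695 m/s


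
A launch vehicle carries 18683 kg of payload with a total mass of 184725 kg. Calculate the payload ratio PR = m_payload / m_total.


PR = 18683 / 184725 = 0.1011

0.1011


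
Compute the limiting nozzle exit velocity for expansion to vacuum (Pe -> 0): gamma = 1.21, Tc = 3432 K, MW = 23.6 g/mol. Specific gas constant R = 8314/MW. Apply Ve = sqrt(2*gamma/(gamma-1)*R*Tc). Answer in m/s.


R = 8314 / 23.6 = 352.29 J/(kg.K)
Ve = sqrt(2 * 1.21 / (1.21 - 1) * 352.29 * 3432) = 3733 m/s

3733 m/s


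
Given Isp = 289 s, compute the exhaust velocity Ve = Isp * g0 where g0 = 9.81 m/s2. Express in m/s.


Ve = Isp * g0 = 289 * 9.81 = 2835.1 m/s

2835.1 m/s


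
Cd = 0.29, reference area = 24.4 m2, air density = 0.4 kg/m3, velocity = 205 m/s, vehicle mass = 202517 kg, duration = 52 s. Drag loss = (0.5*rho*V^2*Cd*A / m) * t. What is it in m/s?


D = 0.5 * 0.4 * 205^2 * 0.29 * 24.4 = 59473.78 N
a = 59473.78 / 202517 = 0.2937 m/s2
dV = 0.2937 * 52 = 15.3 m/s

15.3 m/s


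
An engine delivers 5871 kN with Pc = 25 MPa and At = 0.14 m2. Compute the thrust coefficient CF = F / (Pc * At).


CF = 5871000 / (25e6 * 0.14) = 1.68

1.68


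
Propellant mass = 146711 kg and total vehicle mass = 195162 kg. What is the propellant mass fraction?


PMF = 146711 / 195162 = 0.752

0.752


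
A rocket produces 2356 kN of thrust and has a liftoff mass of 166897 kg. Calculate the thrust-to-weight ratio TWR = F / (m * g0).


TWR = 2356000 / (166897 * 9.81) = 1.44

1.44


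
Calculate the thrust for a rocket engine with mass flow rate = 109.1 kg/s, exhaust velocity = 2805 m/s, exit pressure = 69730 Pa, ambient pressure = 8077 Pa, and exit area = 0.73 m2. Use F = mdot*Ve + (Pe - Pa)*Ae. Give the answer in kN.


F = 109.1 * 2805 + (69730 - 8077) * 0.73 = 351032.0 N = 351.0 kN

351.0 kN


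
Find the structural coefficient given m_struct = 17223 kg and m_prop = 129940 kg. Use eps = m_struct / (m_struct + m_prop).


eps = 17223 / (17223 + 129940) = 0.117

0.117


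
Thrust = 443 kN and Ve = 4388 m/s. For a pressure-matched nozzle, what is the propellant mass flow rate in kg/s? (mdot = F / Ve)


mdot = F / Ve = 443000 / 4388 = 101.0 kg/s

101.0 kg/s


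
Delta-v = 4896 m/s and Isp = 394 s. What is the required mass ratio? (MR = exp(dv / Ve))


Ve = 394 * 9.81 = 3865.14 m/s
MR = exp(4896 / 3865.14) = 3.549

3.549


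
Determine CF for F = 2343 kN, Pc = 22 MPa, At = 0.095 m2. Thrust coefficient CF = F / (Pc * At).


CF = 2343000 / (22e6 * 0.095) = 1.12

1.12


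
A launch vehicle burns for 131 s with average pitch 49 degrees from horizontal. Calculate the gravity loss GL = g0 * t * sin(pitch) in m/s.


GL = 9.81 * 131 * sin(49 deg) = 970 m/s

970 m/s


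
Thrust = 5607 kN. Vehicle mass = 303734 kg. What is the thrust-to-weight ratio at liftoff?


TWR = 5607000 / (303734 * 9.81) = 1.88

1.88


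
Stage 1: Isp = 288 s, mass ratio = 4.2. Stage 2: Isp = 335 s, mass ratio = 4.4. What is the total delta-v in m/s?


dV1 = 288 * 9.81 * ln(4.2) = 4054.5 m/s
dV2 = 335 * 9.81 * ln(4.4) = 4869.1 m/s
Total dV = 4054.5 + 4869.1 = 8923.6 m/s ~ 8924 m/s

8924 m/s


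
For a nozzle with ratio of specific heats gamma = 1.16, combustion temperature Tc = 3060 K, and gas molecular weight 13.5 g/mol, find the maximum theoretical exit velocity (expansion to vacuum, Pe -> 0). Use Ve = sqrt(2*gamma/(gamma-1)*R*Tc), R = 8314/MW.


R = 8314 / 13.5 = 615.85 J/(kg.K)
Ve = sqrt(2 * 1.16 / (1.16 - 1) * 615.85 * 3060) = 5227 m/s

5227 m/s


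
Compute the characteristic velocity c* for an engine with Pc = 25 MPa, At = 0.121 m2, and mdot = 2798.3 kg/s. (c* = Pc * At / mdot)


c* = 25e6 * 0.121 / 2798.3 = 1081 m/s

1081 m/s


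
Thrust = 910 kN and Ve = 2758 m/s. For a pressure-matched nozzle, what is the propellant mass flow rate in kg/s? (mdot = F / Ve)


mdot = F / Ve = 910000 / 2758 = 329.9 kg/s

329.9 kg/s


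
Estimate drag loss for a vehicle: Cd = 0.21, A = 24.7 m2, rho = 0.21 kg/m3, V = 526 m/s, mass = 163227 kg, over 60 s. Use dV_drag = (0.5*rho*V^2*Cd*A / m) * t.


D = 0.5 * 0.21 * 526^2 * 0.21 * 24.7 = 150687.43 N
a = 150687.43 / 163227 = 0.9232 m/s2
dV = 0.9232 * 60 = 55.4 m/s

55.4 m/s


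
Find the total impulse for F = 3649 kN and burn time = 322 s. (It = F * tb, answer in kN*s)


It = 3649 * 322 = 1174978 kN*s

1174978 kN*s


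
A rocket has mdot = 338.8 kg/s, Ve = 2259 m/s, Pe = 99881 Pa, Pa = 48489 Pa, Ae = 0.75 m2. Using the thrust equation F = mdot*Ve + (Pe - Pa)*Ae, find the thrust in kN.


F = 338.8 * 2259 + (99881 - 48489) * 0.75 = 803893.0 N = 803.9 kN

803.9 kN


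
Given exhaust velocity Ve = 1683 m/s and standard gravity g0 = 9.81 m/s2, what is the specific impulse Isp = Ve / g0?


Isp = Ve / g0 = 1683 / 9.81 = 171.6 s

171.6 s


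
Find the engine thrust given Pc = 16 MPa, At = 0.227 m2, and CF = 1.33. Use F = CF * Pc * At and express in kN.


F = 1.33 * 16e6 * 0.227 = 4.8306e+06 N = 4830.6 kN

4830.6 kN


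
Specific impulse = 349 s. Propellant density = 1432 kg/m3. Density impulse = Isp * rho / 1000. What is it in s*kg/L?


rho*Isp = 349 * 1432 / 1000 = 500 s*kg/L

500 s*kg/L


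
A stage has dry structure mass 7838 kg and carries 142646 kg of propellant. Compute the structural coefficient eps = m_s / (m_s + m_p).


eps = 7838 / (7838 + 142646) = 0.0521

0.0521


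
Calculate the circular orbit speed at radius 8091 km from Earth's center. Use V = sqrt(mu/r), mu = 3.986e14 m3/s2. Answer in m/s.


V = sqrt(3.986e14 / 8091000) = 7019 m/s

7019 m/s


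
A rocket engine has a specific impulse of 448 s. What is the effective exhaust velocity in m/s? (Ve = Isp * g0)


Ve = Isp * g0 = 448 * 9.81 = 4394.9 m/s

4394.9 m/s


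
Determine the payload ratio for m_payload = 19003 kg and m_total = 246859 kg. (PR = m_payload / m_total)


PR = 19003 / 246859 = 0.077

0.077


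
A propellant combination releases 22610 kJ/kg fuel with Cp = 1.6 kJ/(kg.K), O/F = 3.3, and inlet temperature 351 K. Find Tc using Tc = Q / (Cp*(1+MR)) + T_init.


Tc = 22610 / (1.6 * (1 + 3.3)) + 351 = 3637 K

3637 K


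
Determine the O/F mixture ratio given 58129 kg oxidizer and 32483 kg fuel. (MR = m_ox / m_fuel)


MR = 58129 / 32483 = 1.79

1.79


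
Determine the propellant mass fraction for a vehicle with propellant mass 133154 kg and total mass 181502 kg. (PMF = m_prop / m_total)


PMF = 133154 / 181502 = 0.734

0.734


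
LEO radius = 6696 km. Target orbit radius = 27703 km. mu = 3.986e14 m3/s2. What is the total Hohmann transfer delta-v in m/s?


V1 = sqrt(mu/r1) = 7715.44 m/s
dV1 = V1*(sqrt(2*r2/(r1+r2)) - 1) = 2076.44 m/s
V2 = sqrt(mu/r2) = 3793.2 m/s
dV2 = V2*(1 - sqrt(2*r1/(r1+r2))) = 1426.43 m/s
Total dV = 3503 m/s

3503 m/s


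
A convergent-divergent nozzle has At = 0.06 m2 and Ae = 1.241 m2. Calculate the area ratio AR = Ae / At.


AR = 1.241 / 0.06 = 20.7

20.7


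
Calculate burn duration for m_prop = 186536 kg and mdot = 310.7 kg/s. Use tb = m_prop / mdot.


tb = 186536 / 310.7 = 600.4 s

600.4 s


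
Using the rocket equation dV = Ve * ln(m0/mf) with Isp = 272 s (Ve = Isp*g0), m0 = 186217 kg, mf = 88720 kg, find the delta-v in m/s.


Ve = 272 * 9.81 = 2668.32 m/s
dV = 2668.32 * ln(186217/88720) = 1978 m/s

1978 m/s


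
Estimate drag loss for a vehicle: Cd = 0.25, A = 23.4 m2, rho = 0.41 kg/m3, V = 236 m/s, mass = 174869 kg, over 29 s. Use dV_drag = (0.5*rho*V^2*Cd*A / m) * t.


D = 0.5 * 0.41 * 236^2 * 0.25 * 23.4 = 66793.43 N
a = 66793.43 / 174869 = 0.382 m/s2
dV = 0.382 * 29 = 11.1 m/s

11.1 m/s


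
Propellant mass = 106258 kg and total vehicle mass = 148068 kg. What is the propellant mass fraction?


PMF = 106258 / 148068 = 0.718

0.718


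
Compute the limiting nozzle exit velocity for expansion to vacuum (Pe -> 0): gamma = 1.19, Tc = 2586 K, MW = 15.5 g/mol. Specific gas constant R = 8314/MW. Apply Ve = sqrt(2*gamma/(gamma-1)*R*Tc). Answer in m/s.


R = 8314 / 15.5 = 536.39 J/(kg.K)
Ve = sqrt(2 * 1.19 / (1.19 - 1) * 536.39 * 2586) = 4168 m/s

4168 m/s


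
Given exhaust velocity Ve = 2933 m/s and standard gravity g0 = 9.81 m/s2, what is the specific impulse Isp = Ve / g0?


Isp = Ve / g0 = 2933 / 9.81 = 299.0 s

299.0 s


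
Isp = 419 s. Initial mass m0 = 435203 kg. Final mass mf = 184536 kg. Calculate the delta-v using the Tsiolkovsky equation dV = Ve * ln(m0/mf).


Ve = 419 * 9.81 = 4110.39 m/s
dV = 4110.39 * ln(435203/184536) = 3527 m/s

3527 m/s


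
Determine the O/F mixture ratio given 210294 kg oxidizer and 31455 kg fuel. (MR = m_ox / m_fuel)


MR = 210294 / 31455 = 6.69

6.69


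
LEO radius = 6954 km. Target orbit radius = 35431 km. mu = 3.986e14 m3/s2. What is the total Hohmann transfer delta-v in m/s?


V1 = sqrt(mu/r1) = 7570.97 m/s
dV1 = V1*(sqrt(2*r2/(r1+r2)) - 1) = 2218.34 m/s
V2 = sqrt(mu/r2) = 3354.11 m/s
dV2 = V2*(1 - sqrt(2*r1/(r1+r2))) = 1432.77 m/s
Total dV = 3651 m/s

3651 m/s


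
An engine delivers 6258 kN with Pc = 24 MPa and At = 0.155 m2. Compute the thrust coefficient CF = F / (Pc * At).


CF = 6258000 / (24e6 * 0.155) = 1.68

1.68


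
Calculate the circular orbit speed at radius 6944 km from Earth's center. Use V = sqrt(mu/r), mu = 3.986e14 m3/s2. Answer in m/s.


V = sqrt(3.986e14 / 6944000) = 7576 m/s

7576 m/s


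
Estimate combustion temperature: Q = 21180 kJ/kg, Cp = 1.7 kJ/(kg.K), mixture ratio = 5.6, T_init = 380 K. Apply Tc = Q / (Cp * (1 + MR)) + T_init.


Tc = 21180 / (1.7 * (1 + 5.6)) + 380 = 2268 K

2268 K


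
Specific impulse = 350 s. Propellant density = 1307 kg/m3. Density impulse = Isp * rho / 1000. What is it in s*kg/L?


rho*Isp = 350 * 1307 / 1000 = 457 s*kg/L

457 s*kg/L


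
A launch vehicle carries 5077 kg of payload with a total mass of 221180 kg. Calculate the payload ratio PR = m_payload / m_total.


PR = 5077 / 221180 = 0.023

0.023


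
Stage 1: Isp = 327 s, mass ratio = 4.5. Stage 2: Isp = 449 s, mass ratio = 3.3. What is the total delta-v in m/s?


dV1 = 327 * 9.81 * ln(4.5) = 4824.9 m/s
dV2 = 449 * 9.81 * ln(3.3) = 5258.9 m/s
Total dV = 4824.9 + 5258.9 = 10083.8 m/s ~ 10084 m/s

10084 m/s


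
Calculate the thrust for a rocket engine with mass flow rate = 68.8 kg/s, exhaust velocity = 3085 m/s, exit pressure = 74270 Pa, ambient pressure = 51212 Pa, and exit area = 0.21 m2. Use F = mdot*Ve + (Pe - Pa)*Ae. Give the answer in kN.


F = 68.8 * 3085 + (74270 - 51212) * 0.21 = 217090.0 N = 217.1 kN

217.1 kN


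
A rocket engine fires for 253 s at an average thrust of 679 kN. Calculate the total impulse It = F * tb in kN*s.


It = 679 * 253 = 171787 kN*s

171787 kN*s


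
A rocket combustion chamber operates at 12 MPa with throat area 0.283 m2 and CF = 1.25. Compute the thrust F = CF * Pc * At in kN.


F = 1.25 * 12e6 * 0.283 = 4.2450e+06 N = 4245.0 kN

4245.0 kN


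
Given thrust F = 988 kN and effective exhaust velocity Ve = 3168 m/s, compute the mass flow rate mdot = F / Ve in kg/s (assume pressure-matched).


mdot = F / Ve = 988000 / 3168 = 311.9 kg/s

311.9 kg/s


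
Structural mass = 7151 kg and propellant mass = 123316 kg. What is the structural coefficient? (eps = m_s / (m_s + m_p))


eps = 7151 / (7151 + 123316) = 0.0548

0.0548


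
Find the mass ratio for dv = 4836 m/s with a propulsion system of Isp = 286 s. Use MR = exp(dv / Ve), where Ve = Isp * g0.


Ve = 286 * 9.81 = 2805.66 m/s
MR = exp(4836 / 2805.66) = 5.605

5.605


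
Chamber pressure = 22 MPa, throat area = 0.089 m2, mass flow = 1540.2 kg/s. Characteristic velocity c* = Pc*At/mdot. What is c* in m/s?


c* = 22e6 * 0.089 / 1540.2 = 1271 m/s

1271 m/s


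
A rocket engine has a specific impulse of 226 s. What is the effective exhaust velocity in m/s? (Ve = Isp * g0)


Ve = Isp * g0 = 226 * 9.81 = 2217.1 m/s

2217.1 m/s


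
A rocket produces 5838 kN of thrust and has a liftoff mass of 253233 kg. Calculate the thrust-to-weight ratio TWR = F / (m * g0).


TWR = 5838000 / (253233 * 9.81) = 2.35

2.35


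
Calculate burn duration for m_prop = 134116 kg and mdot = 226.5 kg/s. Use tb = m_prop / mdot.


tb = 134116 / 226.5 = 592.1 s

592.1 s


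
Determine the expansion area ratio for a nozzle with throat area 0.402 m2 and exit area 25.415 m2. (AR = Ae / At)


AR = 25.415 / 0.402 = 63.2

63.2


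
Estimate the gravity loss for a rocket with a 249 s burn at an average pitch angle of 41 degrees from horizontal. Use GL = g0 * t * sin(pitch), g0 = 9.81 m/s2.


GL = 9.81 * 249 * sin(41 deg) = 1603 m/s

1603 m/s


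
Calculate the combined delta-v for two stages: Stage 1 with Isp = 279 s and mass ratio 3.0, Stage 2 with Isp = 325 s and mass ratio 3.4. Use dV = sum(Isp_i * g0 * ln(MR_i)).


dV1 = 279 * 9.81 * ln(3.0) = 3006.9 m/s
dV2 = 325 * 9.81 * ln(3.4) = 3901.7 m/s
Total dV = 3006.9 + 3901.7 = 6908.6 m/s ~ 6909 m/s

6909 m/s


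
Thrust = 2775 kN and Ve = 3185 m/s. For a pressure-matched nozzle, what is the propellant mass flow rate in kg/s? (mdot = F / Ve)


mdot = F / Ve = 2775000 / 3185 = 871.3 kg/s

871.3 kg/s


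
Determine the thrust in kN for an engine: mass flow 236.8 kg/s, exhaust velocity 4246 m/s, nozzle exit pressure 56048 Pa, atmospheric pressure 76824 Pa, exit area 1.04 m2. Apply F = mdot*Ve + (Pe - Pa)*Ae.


F = 236.8 * 4246 + (56048 - 76824) * 1.04 = 983846.0 N = 983.8 kN

983.8 kN


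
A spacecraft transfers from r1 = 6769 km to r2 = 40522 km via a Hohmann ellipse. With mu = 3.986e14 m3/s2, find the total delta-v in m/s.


V1 = sqrt(mu/r1) = 7673.73 m/s
dV1 = V1*(sqrt(2*r2/(r1+r2)) - 1) = 2371.91 m/s
V2 = sqrt(mu/r2) = 3136.34 m/s
dV2 = V2*(1 - sqrt(2*r1/(r1+r2))) = 1458.27 m/s
Total dV = 3830 m/s

3830 m/s


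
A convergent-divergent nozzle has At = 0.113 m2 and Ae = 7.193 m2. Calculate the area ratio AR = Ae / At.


AR = 7.193 / 0.113 = 63.7

63.7


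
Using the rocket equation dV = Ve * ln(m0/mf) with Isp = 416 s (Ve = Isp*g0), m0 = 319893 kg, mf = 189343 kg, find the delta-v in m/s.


Ve = 416 * 9.81 = 4080.96 m/s
dV = 4080.96 * ln(319893/189343) = 2140 m/s

2140 m/s


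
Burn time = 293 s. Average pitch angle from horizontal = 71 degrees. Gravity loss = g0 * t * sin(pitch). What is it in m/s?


GL = 9.81 * 293 * sin(71 deg) = 2718 m/s

2718 m/s


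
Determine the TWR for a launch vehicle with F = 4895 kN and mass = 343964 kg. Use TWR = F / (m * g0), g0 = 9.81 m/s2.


TWR = 4895000 / (343964 * 9.81) = 1.45

1.45


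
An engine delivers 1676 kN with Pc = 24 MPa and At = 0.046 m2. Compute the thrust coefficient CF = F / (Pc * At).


CF = 1676000 / (24e6 * 0.046) = 1.52

1.52


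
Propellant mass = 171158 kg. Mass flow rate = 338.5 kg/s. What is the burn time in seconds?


tb = 171158 / 338.5 = 505.6 s

505.6 s


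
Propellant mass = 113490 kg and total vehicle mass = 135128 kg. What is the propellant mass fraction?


PMF = 113490 / 135128 = 0.84

0.84


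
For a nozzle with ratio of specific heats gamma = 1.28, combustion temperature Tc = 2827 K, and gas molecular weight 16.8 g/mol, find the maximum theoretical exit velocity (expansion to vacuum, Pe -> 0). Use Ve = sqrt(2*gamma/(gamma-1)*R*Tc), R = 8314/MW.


R = 8314 / 16.8 = 494.88 J/(kg.K)
Ve = sqrt(2 * 1.28 / (1.28 - 1) * 494.88 * 2827) = 3576 m/s

3576 m/s


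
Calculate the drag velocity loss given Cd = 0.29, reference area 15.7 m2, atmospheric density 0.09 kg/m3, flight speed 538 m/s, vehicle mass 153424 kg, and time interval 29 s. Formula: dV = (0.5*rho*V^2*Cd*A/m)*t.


D = 0.5 * 0.09 * 538^2 * 0.29 * 15.7 = 59302.73 N
a = 59302.73 / 153424 = 0.3865 m/s2
dV = 0.3865 * 29 = 11.2 m/s

11.2 m/s


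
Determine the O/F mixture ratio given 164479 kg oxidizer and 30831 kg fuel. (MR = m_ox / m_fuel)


MR = 164479 / 30831 = 5.33

5.33


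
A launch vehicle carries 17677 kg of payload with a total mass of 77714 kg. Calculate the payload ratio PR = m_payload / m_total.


PR = 17677 / 77714 = 0.2275

0.2275


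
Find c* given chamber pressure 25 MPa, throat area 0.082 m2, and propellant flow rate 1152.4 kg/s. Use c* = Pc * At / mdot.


c* = 25e6 * 0.082 / 1152.4 = 1779 m/s

1779 m/s


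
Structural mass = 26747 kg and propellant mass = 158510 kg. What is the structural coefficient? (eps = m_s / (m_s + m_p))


eps = 26747 / (26747 + 158510) = 0.1444

0.1444


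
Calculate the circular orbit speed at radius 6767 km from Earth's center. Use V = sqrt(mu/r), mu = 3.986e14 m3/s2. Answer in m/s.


V = sqrt(3.986e14 / 6767000) = 7675 m/s

7675 m/s


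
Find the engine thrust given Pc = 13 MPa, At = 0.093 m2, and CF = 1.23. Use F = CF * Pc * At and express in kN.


F = 1.23 * 13e6 * 0.093 = 1.4871e+06 N = 1487.1 kN

1487.1 kN


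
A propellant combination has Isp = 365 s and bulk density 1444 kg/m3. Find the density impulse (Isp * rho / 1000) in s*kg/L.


rho*Isp = 365 * 1444 / 1000 = 527 s*kg/L

527 s*kg/L


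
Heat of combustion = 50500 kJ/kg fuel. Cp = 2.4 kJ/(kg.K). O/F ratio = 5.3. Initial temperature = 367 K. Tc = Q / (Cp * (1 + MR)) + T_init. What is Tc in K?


Tc = 50500 / (2.4 * (1 + 5.3)) + 367 = 3707 K

3707 K


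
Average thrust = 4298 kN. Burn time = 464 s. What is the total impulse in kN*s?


It = 4298 * 464 = 1994272 kN*s

1994272 kN*s


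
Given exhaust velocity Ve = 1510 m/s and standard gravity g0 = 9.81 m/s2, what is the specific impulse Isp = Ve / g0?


Isp = Ve / g0 = 1510 / 9.81 = 153.9 s

153.9 s


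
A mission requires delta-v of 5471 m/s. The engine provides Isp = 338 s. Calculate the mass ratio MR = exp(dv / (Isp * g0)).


Ve = 338 * 9.81 = 3315.78 m/s
MR = exp(5471 / 3315.78) = 5.207

5.207


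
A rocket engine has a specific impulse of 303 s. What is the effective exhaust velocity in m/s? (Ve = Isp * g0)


Ve = Isp * g0 = 303 * 9.81 = 2972.4 m/s

2972.4 m/s


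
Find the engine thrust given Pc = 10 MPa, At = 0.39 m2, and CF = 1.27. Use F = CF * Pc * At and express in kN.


F = 1.27 * 10e6 * 0.39 = 4.9530e+06 N = 4953.0 kN

4953.0 kN
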